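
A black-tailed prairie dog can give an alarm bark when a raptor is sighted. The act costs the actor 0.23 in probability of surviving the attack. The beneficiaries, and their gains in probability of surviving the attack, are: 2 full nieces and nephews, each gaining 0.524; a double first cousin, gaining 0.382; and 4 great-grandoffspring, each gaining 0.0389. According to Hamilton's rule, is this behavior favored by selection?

Hamilton's rule: the trait is favored when the sum of r·B over every recipient exceeds the actor's cost C.
r to a full niece or nephew = 1/4 (full aunt/uncle↔niece/nephew: two paths of length 3 through the shared grandparent pair: r = 2·(1/2)^3 = 1/4).
r to a double first cousin = 1/4 (double first cousins share both grandparent pairs — four paths of length 4: r = 4·(1/2)^4 = 1/4).
r to a great-grandoffspring = 0.125 (three parent–offspring links: r = (1/2)^3 = 1/8).
Summing one r·B term per recipient: 2·0.25·0.524 + 1·0.25·0.382 + 4·0.125·0.0389 = 0.37695.
0.37695 > 0.23: the indirect benefit exceeds the cost.

Yes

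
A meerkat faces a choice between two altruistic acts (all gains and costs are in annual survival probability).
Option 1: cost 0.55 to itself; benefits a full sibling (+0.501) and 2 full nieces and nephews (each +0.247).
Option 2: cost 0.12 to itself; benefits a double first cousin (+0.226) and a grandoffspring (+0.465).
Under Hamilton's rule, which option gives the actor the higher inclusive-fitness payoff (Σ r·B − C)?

Option 1: r to a full sibling = 0.5.
Option 1: r to a full niece or nephew = 0.25.
Option 1: Σ r·B − C = (1·0.5·0.501 + 2·0.25·0.247) − 0.55 = -0.176.
Option 2: r to a double first cousin = 0.25.
Option 2: r to a grandoffspring = 0.25.
Option 2: Σ r·B − C = (1·0.25·0.226 + 1·0.25·0.465) − 0.12 = 0.05275.
Option 2 has the higher net inclusive-fitness payoff.

Option 2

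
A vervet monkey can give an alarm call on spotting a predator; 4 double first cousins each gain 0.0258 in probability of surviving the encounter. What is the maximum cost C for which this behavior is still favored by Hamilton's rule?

0.0258

r to a double first cousin = 0.25 (double first cousins share both grandparent pairs — four paths of length 4: r = 4·(1/2)^4 = 1/4).
Hamilton's rule: n·r·B > C, so the trait is favored while C < n·r·B = 4·0.25·0.0258 = 0.0258.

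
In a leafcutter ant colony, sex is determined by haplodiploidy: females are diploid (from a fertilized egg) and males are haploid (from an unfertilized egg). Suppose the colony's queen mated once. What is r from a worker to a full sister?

Haplodiploid full sisters inherit their father's entire haploid genome identically (contributing 1/2) and on average half of their mother's contribution (1/2 · 1/2 = 1/4); r = 1/2 + 1/4 = 3/4.

0.75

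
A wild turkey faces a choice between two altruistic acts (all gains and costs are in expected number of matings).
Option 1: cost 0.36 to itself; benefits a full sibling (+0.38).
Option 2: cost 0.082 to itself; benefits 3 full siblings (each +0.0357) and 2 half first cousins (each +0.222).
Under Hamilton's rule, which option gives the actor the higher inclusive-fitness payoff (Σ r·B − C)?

Option 2

Option 1: r to a full sibling = 0.5.
Option 1: Σ r·B − C = (1·0.5·0.38) − 0.36 = -0.17.
Option 2: r to a full sibling = 0.5.
Option 2: r to a half first cousin = 0.0625.
Option 2: Σ r·B − C = (3·0.5·0.0357 + 2·0.0625·0.222) − 0.082 = -0.0007.
Option 2 has the higher net inclusive-fitness payoff.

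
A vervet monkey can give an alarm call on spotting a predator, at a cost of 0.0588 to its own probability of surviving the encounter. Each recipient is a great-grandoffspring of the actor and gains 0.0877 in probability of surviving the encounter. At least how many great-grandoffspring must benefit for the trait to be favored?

r to a great-grandoffspring = 1/8 (three parent–offspring links: r = (1/2)^3 = 1/8).
Hamilton's rule: n·r·B > C  ⇒  n > C/(r·B) = 0.0588/(0.125·0.0877) = 5.364.
The smallest integer exceeding 5.364 is 6.

6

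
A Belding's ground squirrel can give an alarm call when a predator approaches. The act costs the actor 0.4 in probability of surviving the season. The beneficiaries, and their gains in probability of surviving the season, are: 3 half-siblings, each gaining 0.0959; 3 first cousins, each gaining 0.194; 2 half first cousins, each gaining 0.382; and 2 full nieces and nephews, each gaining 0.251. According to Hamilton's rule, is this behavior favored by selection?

No

Hamilton's rule: the trait is favored when the sum of r·B over every recipient exceeds the actor's cost C.
r to a half-sibling = 1/4 (half-sibs share one parent — one path of length 2: r = (1/2)^2 = 1/4).
r to a first cousin = 1/8 (first cousins share one grandparent pair — two paths of length 4: r = 2·(1/2)^4 = 1/8).
r to a half first cousin = 0.0625 (half first cousins share one grandparent — one path of length 4: r = (1/2)^4 = 1/16).
r to a full niece or nephew = 0.25 (full aunt/uncle↔niece/nephew: two paths of length 3 through the shared grandparent pair: r = 2·(1/2)^3 = 1/4).
Summing one r·B term per recipient: 3·0.25·0.0959 + 3·0.125·0.194 + 2·0.0625·0.382 + 2·0.25·0.251 = 0.317925.
0.317925 < 0.4: the indirect benefit is less than the cost.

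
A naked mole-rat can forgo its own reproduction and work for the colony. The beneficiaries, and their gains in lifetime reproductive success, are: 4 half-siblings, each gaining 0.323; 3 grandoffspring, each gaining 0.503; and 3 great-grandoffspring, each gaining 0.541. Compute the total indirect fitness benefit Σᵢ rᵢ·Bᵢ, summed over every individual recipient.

r to a half-sibling = 1/4 (half-sibs share one parent — one path of length 2: r = (1/2)^2 = 1/4).
r to a grandoffspring = 1/4 (two parent–offspring links: r = (1/2)^2 = 1/4).
r to a great-grandoffspring = 0.125 (three parent–offspring links: r = (1/2)^3 = 1/8).
Summing one r·B term per recipient: 4·0.25·0.323 + 3·0.25·0.503 + 3·0.125·0.541 = 0.903125.

0.903125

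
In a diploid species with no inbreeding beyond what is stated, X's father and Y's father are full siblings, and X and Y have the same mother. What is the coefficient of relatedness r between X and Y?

0.375

With two independent routes of shared ancestry, r is the sum of the two contributions.
X and Y are related in two ways: first cousins through their fathers (r = 1/8) and half-sibs through their shared mother (r = 1/4).
r = 1/8 + 1/4 = 3/8 = 0.375.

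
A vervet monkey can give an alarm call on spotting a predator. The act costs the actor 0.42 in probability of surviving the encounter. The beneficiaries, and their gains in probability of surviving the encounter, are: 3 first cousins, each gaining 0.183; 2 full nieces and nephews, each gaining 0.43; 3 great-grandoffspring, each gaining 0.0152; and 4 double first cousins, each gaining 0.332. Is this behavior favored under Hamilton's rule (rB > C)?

Yes

Hamilton's rule: the trait is favored when the sum of r·B over every recipient exceeds the actor's cost C.
r to a first cousin = 0.125 (first cousins share one grandparent pair — two paths of length 4: r = 2·(1/2)^4 = 1/8).
r to a full niece or nephew = 1/4 (full aunt/uncle↔niece/nephew: two paths of length 3 through the shared grandparent pair: r = 2·(1/2)^3 = 1/4).
r to a great-grandoffspring = 1/8 (three parent–offspring links: r = (1/2)^3 = 1/8).
r to a double first cousin = 0.25 (double first cousins share both grandparent pairs — four paths of length 4: r = 4·(1/2)^4 = 1/4).
Summing one r·B term per recipient: 3·0.125·0.183 + 2·0.25·0.43 + 3·0.125·0.0152 + 4·0.25·0.332 = 0.621325.
0.621325 > 0.42: the indirect benefit exceeds the cost.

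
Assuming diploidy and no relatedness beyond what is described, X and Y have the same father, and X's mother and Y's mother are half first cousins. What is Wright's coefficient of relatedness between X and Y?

0.265625

Wright's path rule: contributions from independent ancestry routes add.
X and Y are related in two ways: half-sibs through their shared father (r = 1/4) and half second cousins through their mothers (r = 1/64).
r = 1/4 + 1/64 = 17/64 = 0.265625.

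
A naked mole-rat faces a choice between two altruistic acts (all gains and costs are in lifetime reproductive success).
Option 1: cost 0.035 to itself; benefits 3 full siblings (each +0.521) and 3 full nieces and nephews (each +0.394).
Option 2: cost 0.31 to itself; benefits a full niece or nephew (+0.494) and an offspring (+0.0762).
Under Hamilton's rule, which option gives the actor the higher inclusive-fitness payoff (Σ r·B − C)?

Option 1

Option 1: r to a full sibling = 0.5.
Option 1: r to a full niece or nephew = 0.25.
Option 1: Σ r·B − C = (3·0.5·0.521 + 3·0.25·0.394) − 0.035 = 1.042.
Option 2: r to a full niece or nephew = 0.25.
Option 2: r to an offspring = 0.5.
Option 2: Σ r·B − C = (1·0.25·0.494 + 1·0.5·0.0762) − 0.31 = -0.1484.
Option 1 has the higher net inclusive-fitness payoff.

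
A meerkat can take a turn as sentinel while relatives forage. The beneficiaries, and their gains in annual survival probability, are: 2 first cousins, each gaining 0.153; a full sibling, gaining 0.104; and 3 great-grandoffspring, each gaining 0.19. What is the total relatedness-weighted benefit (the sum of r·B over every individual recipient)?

0.1615

r to a first cousin = 1/8 (first cousins share one grandparent pair — two paths of length 4: r = 2·(1/2)^4 = 1/8).
r to a full sibling = 0.5 (full sibs share both parents — two paths of length 2: r = 2·(1/2)^2 = 1/2).
r to a great-grandoffspring = 0.125 (three parent–offspring links: r = (1/2)^3 = 1/8).
Summing one r·B term per recipient: 2·0.125·0.153 + 1·0.5·0.104 + 3·0.125·0.19 = 0.1615.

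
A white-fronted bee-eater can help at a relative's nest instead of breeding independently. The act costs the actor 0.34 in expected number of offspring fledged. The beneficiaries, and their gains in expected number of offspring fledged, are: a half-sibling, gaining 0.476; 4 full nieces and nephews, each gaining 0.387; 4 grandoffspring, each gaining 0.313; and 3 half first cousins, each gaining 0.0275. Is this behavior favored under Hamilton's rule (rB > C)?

Hamilton's rule: the trait is favored when the sum of r·B over every recipient exceeds the actor's cost C.
r to a half-sibling = 1/4 (half-sibs share one parent — one path of length 2: r = (1/2)^2 = 1/4).
r to a full niece or nephew = 1/4 (full aunt/uncle↔niece/nephew: two paths of length 3 through the shared grandparent pair: r = 2·(1/2)^3 = 1/4).
r to a grandoffspring = 1/4 (two parent–offspring links: r = (1/2)^2 = 1/4).
r to a half first cousin = 0.0625 (half first cousins share one grandparent — one path of length 4: r = (1/2)^4 = 1/16).
Summing one r·B term per recipient: 1·0.25·0.476 + 4·0.25·0.387 + 4·0.25·0.313 + 3·0.0625·0.0275 = 0.82415625.
0.82415625 > 0.34: the indirect benefit exceeds the cost.

Yes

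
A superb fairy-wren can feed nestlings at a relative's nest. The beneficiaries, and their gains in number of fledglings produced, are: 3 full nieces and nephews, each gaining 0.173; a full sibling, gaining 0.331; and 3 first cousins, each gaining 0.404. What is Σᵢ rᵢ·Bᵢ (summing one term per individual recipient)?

0.44675

r to a full niece or nephew = 1/4 (full aunt/uncle↔niece/nephew: two paths of length 3 through the shared grandparent pair: r = 2·(1/2)^3 = 1/4).
r to a full sibling = 0.5 (full sibs share both parents — two paths of length 2: r = 2·(1/2)^2 = 1/2).
r to a first cousin = 0.125 (first cousins share one grandparent pair — two paths of length 4: r = 2·(1/2)^4 = 1/8).
Summing one r·B term per recipient: 3·0.25·0.173 + 1·0.5·0.331 + 3·0.125·0.404 = 0.44675.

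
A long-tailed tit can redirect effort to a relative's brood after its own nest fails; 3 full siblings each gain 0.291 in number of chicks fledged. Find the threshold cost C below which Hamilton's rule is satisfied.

0.4365

r to a full sibling = 0.5 (full sibs share both parents — two paths of length 2: r = 2·(1/2)^2 = 1/2).
Hamilton's rule: n·r·B > C, so the trait is favored while C < n·r·B = 3·0.5·0.291 = 0.4365.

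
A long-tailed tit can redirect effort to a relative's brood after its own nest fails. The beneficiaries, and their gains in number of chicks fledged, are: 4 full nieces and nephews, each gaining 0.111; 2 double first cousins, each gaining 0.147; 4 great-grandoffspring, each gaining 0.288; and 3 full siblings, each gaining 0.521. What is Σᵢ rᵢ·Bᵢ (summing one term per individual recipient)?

r to a full niece or nephew = 1/4 (full aunt/uncle↔niece/nephew: two paths of length 3 through the shared grandparent pair: r = 2·(1/2)^3 = 1/4).
r to a double first cousin = 1/4 (double first cousins share both grandparent pairs — four paths of length 4: r = 4·(1/2)^4 = 1/4).
r to a great-grandoffspring = 1/8 (three parent–offspring links: r = (1/2)^3 = 1/8).
r to a full sibling = 1/2 (full sibs share both parents — two paths of length 2: r = 2·(1/2)^2 = 1/2).
Summing one r·B term per recipient: 4·0.25·0.111 + 2·0.25·0.147 + 4·0.125·0.288 + 3·0.5·0.521 = 1.11.

1.11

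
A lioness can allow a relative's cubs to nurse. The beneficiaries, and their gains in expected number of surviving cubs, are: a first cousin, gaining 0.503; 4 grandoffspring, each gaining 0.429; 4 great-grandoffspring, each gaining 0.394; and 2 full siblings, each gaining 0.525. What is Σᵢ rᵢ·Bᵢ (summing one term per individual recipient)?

r to a first cousin = 0.125 (first cousins share one grandparent pair — two paths of length 4: r = 2·(1/2)^4 = 1/8).
r to a grandoffspring = 0.25 (two parent–offspring links: r = (1/2)^2 = 1/4).
r to a great-grandoffspring = 0.125 (three parent–offspring links: r = (1/2)^3 = 1/8).
r to a full sibling = 1/2 (full sibs share both parents — two paths of length 2: r = 2·(1/2)^2 = 1/2).
Summing one r·B term per recipient: 1·0.125·0.503 + 4·0.25·0.429 + 4·0.125·0.394 + 2·0.5·0.525 = 1.213875.

1.213875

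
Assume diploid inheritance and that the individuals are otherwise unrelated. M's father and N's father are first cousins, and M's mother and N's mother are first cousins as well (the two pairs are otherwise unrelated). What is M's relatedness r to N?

0.0625

Relatedness sums over independent paths through distinct common ancestors.
M and N are related in two ways: second cousins through their fathers (r = 1/32) and second cousins through their mothers (r = 1/32).
r = 1/32 + 1/32 = 0.0625.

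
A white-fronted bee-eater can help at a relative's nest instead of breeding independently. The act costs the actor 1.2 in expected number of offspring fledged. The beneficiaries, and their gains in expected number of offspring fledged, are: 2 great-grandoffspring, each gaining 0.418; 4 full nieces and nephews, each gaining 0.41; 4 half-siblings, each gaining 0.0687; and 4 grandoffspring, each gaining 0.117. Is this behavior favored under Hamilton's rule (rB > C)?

Hamilton's rule: the trait is favored when the sum of r·B over every recipient exceeds the actor's cost C.
r to a great-grandoffspring = 1/8 (three parent–offspring links: r = (1/2)^3 = 1/8).
r to a full niece or nephew = 1/4 (full aunt/uncle↔niece/nephew: two paths of length 3 through the shared grandparent pair: r = 2·(1/2)^3 = 1/4).
r to a half-sibling = 0.25 (half-sibs share one parent — one path of length 2: r = (1/2)^2 = 1/4).
r to a grandoffspring = 1/4 (two parent–offspring links: r = (1/2)^2 = 1/4).
Summing one r·B term per recipient: 2·0.125·0.418 + 4·0.25·0.41 + 4·0.25·0.0687 + 4·0.25·0.117 = 0.7002.
0.7002 < 1.2: the indirect benefit is less than the cost.

No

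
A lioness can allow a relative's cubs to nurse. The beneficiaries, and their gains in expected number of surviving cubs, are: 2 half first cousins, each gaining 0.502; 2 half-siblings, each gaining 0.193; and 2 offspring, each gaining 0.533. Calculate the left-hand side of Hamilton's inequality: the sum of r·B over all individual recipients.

r to a half first cousin = 0.0625 (half first cousins share one grandparent — one path of length 4: r = (1/2)^4 = 1/16).
r to a half-sibling = 1/4 (half-sibs share one parent — one path of length 2: r = (1/2)^2 = 1/4).
r to an offspring = 0.5 (one parent–offspring link: r = (1/2)^1 = 1/2).
Summing one r·B term per recipient: 2·0.0625·0.502 + 2·0.25·0.193 + 2·0.5·0.533 = 0.69225.

0.69225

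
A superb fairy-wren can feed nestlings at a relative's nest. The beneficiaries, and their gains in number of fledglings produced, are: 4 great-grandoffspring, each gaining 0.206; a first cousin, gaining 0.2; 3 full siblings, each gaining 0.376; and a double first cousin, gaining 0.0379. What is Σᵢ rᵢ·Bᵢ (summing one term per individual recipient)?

r to a great-grandoffspring = 0.125 (three parent–offspring links: r = (1/2)^3 = 1/8).
r to a first cousin = 0.125 (first cousins share one grandparent pair — two paths of length 4: r = 2·(1/2)^4 = 1/8).
r to a full sibling = 1/2 (full sibs share both parents — two paths of length 2: r = 2·(1/2)^2 = 1/2).
r to a double first cousin = 1/4 (double first cousins share both grandparent pairs — four paths of length 4: r = 4·(1/2)^4 = 1/4).
Summing one r·B term per recipient: 4·0.125·0.206 + 1·0.125·0.2 + 3·0.5·0.376 + 1·0.25·0.0379 = 0.701475.

0.701475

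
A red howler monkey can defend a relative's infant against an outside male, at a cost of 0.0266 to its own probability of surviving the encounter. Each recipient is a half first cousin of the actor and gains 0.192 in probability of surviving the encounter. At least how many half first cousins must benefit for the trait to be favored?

r to a half first cousin = 1/16 (half first cousins share one grandparent — one path of length 4: r = (1/2)^4 = 1/16).
Hamilton's rule: n·r·B > C  ⇒  n > C/(r·B) = 0.0266/(0.0625·0.192) = 2.217.
The smallest integer exceeding 2.217 is 3.

3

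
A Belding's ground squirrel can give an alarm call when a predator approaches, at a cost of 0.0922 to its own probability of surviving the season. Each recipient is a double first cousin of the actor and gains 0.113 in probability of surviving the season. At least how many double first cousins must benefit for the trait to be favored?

4

r to a double first cousin = 0.25 (double first cousins share both grandparent pairs — four paths of length 4: r = 4·(1/2)^4 = 1/4).
Hamilton's rule: n·r·B > C  ⇒  n > C/(r·B) = 0.0922/(0.25·0.113) = 3.264.
The smallest integer exceeding 3.264 is 4.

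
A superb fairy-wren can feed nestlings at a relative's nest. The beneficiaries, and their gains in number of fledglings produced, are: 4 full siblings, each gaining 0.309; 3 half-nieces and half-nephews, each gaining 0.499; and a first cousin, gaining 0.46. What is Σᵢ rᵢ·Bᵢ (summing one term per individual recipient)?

0.862625

r to a full sibling = 1/2 (full sibs share both parents — two paths of length 2: r = 2·(1/2)^2 = 1/2).
r to a half-niece or half-nephew = 1/8 (half-aunt/uncle↔niece/nephew: one path of length 3: r = (1/2)^3 = 1/8).
r to a first cousin = 0.125 (first cousins share one grandparent pair — two paths of length 4: r = 2·(1/2)^4 = 1/8).
Summing one r·B term per recipient: 4·0.5·0.309 + 3·0.125·0.499 + 1·0.125·0.46 = 0.862625.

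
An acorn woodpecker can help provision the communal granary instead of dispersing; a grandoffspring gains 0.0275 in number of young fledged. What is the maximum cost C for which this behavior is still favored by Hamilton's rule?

0.006875

r to a grandoffspring = 0.25 (two parent–offspring links: r = (1/2)^2 = 1/4).
Hamilton's rule: n·r·B > C, so the trait is favored while C < n·r·B = 1·0.25·0.0275 = 0.006875.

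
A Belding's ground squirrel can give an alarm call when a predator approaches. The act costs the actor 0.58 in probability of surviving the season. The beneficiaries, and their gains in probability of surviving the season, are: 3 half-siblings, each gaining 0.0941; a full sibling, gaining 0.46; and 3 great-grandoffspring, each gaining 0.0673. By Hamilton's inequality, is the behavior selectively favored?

No

Hamilton's rule: the trait is favored when the sum of r·B over every recipient exceeds the actor's cost C.
r to a half-sibling = 0.25 (half-sibs share one parent — one path of length 2: r = (1/2)^2 = 1/4).
r to a full sibling = 1/2 (full sibs share both parents — two paths of length 2: r = 2·(1/2)^2 = 1/2).
r to a great-grandoffspring = 0.125 (three parent–offspring links: r = (1/2)^3 = 1/8).
Summing one r·B term per recipient: 3·0.25·0.0941 + 1·0.5·0.46 + 3·0.125·0.0673 = 0.3258125.
0.3258125 < 0.58: the indirect benefit is less than the cost.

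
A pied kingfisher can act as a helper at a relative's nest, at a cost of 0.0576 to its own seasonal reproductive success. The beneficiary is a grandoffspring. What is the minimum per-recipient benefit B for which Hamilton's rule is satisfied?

r to a grandoffspring = 0.25 (two parent–offspring links: r = (1/2)^2 = 1/4).
Hamilton's rule with n recipients of equal r: n·r·B > C, so B > C/(n·r) = 0.0576/(1·0.25) = 0.2304.

0.2304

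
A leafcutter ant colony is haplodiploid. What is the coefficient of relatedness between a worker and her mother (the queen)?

0.5

One meiotic link between diploid queen and diploid daughter: r = 1/2.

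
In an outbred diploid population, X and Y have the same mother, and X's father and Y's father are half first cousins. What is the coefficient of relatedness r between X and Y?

0.265625

Wright's path rule: contributions from independent ancestry routes add.
X and Y are related in two ways: half-sibs through their shared mother (r = 1/4) and half second cousins through their fathers (r = 1/64).
r = 1/4 + 1/64 = 0.265625.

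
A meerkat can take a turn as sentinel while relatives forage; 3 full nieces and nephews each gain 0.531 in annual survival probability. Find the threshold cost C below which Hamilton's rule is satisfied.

0.39825

r to a full niece or nephew = 1/4 (full aunt/uncle↔niece/nephew: two paths of length 3 through the shared grandparent pair: r = 2·(1/2)^3 = 1/4).
Hamilton's rule: n·r·B > C, so the trait is favored while C < n·r·B = 3·0.25·0.531 = 0.39825.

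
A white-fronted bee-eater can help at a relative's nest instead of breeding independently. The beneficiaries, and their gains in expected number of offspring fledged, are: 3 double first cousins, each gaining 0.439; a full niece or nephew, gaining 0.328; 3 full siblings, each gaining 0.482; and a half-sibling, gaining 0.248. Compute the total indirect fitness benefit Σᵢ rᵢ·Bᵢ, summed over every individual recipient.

1.19625

r to a double first cousin = 0.25 (double first cousins share both grandparent pairs — four paths of length 4: r = 4·(1/2)^4 = 1/4).
r to a full niece or nephew = 1/4 (full aunt/uncle↔niece/nephew: two paths of length 3 through the shared grandparent pair: r = 2·(1/2)^3 = 1/4).
r to a full sibling = 1/2 (full sibs share both parents — two paths of length 2: r = 2·(1/2)^2 = 1/2).
r to a half-sibling = 1/4 (half-sibs share one parent — one path of length 2: r = (1/2)^2 = 1/4).
Summing one r·B term per recipient: 3·0.25·0.439 + 1·0.25·0.328 + 3·0.5·0.482 + 1·0.25·0.248 = 1.19625.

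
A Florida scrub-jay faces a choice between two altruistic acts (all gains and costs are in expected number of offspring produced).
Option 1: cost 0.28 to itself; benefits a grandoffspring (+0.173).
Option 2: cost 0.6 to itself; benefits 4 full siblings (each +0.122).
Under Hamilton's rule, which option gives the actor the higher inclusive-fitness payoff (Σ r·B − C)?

Option 1: r to a grandoffspring = 0.25.
Option 1: Σ r·B − C = (1·0.25·0.173) − 0.28 = -0.23675.
Option 2: r to a full sibling = 0.5.
Option 2: Σ r·B − C = (4·0.5·0.122) − 0.6 = -0.356.
Option 1 has the higher net inclusive-fitness payoff.

Option 1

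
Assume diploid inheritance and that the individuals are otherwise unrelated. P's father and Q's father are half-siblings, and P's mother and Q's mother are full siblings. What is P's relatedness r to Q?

Independent pedigree routes through distinct common ancestors add.
P and Q are related in two ways: half first cousins through their fathers (r = 1/16) and first cousins through their mothers (r = 1/8).
r = 1/16 + 1/8 = 3/16 = 0.1875.

0.1875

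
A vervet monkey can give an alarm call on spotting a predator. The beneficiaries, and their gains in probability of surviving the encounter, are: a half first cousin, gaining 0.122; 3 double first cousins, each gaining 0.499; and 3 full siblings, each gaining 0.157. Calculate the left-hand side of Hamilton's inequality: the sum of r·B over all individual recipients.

0.617375

r to a half first cousin = 0.0625 (half first cousins share one grandparent — one path of length 4: r = (1/2)^4 = 1/16).
r to a double first cousin = 0.25 (double first cousins share both grandparent pairs — four paths of length 4: r = 4·(1/2)^4 = 1/4).
r to a full sibling = 0.5 (full sibs share both parents — two paths of length 2: r = 2·(1/2)^2 = 1/2).
Summing one r·B term per recipient: 1·0.0625·0.122 + 3·0.25·0.499 + 3·0.5·0.157 = 0.617375.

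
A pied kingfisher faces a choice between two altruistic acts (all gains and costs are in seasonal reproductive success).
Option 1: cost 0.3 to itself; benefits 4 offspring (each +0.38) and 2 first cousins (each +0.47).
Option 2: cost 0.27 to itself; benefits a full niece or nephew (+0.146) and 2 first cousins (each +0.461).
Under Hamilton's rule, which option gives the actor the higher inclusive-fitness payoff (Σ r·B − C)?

Option 1

Option 1: r to an offspring = 0.5.
Option 1: r to a first cousin = 0.125.
Option 1: Σ r·B − C = (4·0.5·0.38 + 2·0.125·0.47) − 0.3 = 0.5775.
Option 2: r to a full niece or nephew = 0.25.
Option 2: r to a first cousin = 0.125.
Option 2: Σ r·B − C = (1·0.25·0.146 + 2·0.125·0.461) − 0.27 = -0.11825.
Option 1 has the higher net inclusive-fitness payoff.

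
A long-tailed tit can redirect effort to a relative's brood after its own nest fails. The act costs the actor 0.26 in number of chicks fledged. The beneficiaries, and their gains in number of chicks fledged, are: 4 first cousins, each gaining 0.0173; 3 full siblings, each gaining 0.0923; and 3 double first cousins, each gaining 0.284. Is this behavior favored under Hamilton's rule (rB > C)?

Hamilton's rule: the trait is favored when the sum of r·B over every recipient exceeds the actor's cost C.
r to a first cousin = 1/8 (first cousins share one grandparent pair — two paths of length 4: r = 2·(1/2)^4 = 1/8).
r to a full sibling = 1/2 (full sibs share both parents — two paths of length 2: r = 2·(1/2)^2 = 1/2).
r to a double first cousin = 0.25 (double first cousins share both grandparent pairs — four paths of length 4: r = 4·(1/2)^4 = 1/4).
Summing one r·B term per recipient: 4·0.125·0.0173 + 3·0.5·0.0923 + 3·0.25·0.284 = 0.3601.
0.3601 > 0.26: the indirect benefit exceeds the cost.

Yes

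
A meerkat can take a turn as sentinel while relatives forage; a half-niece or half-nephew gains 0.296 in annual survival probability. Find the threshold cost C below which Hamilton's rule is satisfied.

r to a half-niece or half-nephew = 1/8 (half-aunt/uncle↔niece/nephew: one path of length 3: r = (1/2)^3 = 1/8).
Hamilton's rule: n·r·B > C, so the trait is favored while C < n·r·B = 1·0.125·0.296 = 0.037.

0.037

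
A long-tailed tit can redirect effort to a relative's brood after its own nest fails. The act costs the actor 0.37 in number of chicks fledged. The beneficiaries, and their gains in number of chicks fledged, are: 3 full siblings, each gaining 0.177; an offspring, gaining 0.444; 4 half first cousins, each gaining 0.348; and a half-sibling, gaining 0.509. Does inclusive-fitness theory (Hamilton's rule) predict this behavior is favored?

Yes

Hamilton's rule: the trait is favored when the sum of r·B over every recipient exceeds the actor's cost C.
r to a full sibling = 1/2 (full sibs share both parents — two paths of length 2: r = 2·(1/2)^2 = 1/2).
r to an offspring = 0.5 (one parent–offspring link: r = (1/2)^1 = 1/2).
r to a half first cousin = 0.0625 (half first cousins share one grandparent — one path of length 4: r = (1/2)^4 = 1/16).
r to a half-sibling = 0.25 (half-sibs share one parent — one path of length 2: r = (1/2)^2 = 1/4).
Summing one r·B term per recipient: 3·0.5·0.177 + 1·0.5·0.444 + 4·0.0625·0.348 + 1·0.25·0.509 = 0.70175.
0.70175 > 0.37: the indirect benefit exceeds the cost.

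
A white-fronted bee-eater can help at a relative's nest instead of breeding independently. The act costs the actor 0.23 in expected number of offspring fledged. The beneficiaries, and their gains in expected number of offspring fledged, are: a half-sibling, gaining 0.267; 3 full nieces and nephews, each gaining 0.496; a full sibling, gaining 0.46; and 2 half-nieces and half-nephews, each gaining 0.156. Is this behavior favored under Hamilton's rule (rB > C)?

Yes

Hamilton's rule: the trait is favored when the sum of r·B over every recipient exceeds the actor's cost C.
r to a half-sibling = 0.25 (half-sibs share one parent — one path of length 2: r = (1/2)^2 = 1/4).
r to a full niece or nephew = 1/4 (full aunt/uncle↔niece/nephew: two paths of length 3 through the shared grandparent pair: r = 2·(1/2)^3 = 1/4).
r to a full sibling = 0.5 (full sibs share both parents — two paths of length 2: r = 2·(1/2)^2 = 1/2).
r to a half-niece or half-nephew = 1/8 (half-aunt/uncle↔niece/nephew: one path of length 3: r = (1/2)^3 = 1/8).
Summing one r·B term per recipient: 1·0.25·0.267 + 3·0.25·0.496 + 1·0.5·0.46 + 2·0.125·0.156 = 0.70775.
0.70775 > 0.23: the indirect benefit exceeds the cost.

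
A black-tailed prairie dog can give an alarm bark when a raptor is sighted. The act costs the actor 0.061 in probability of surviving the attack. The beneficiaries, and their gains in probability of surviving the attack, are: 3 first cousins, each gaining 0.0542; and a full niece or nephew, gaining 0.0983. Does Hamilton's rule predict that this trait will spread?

Hamilton's rule: the trait is favored when the sum of r·B over every recipient exceeds the actor's cost C.
r to a first cousin = 0.125 (first cousins share one grandparent pair — two paths of length 4: r = 2·(1/2)^4 = 1/8).
r to a full niece or nephew = 1/4 (full aunt/uncle↔niece/nephew: two paths of length 3 through the shared grandparent pair: r = 2·(1/2)^3 = 1/4).
Summing one r·B term per recipient: 3·0.125·0.0542 + 1·0.25·0.0983 = 0.0449.
0.0449 < 0.061: the indirect benefit is less than the cost.

No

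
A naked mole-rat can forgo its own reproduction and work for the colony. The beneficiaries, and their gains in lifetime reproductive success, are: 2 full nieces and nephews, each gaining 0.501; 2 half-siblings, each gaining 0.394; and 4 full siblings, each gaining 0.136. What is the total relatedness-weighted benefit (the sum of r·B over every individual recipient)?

r to a full niece or nephew = 1/4 (full aunt/uncle↔niece/nephew: two paths of length 3 through the shared grandparent pair: r = 2·(1/2)^3 = 1/4).
r to a half-sibling = 1/4 (half-sibs share one parent — one path of length 2: r = (1/2)^2 = 1/4).
r to a full sibling = 0.5 (full sibs share both parents — two paths of length 2: r = 2·(1/2)^2 = 1/2).
Summing one r·B term per recipient: 2·0.25·0.501 + 2·0.25·0.394 + 4·0.5·0.136 = 0.7195.

0.7195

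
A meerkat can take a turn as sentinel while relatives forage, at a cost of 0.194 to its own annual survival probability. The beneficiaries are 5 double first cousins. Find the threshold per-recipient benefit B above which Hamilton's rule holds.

r to a double first cousin = 0.25 (double first cousins share both grandparent pairs — four paths of length 4: r = 4·(1/2)^4 = 1/4).
Hamilton's rule with n recipients of equal r: n·r·B > C, so B > C/(n·r) = 0.194/(5·0.25) = 0.1552.

0.1552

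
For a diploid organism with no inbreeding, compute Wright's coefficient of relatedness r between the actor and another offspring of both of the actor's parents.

0.5

Each parent–offspring link contributes a factor of 1/2, and independent paths through distinct common ancestors add.
Full sibs share both parents — two paths of length 2: r = 2·(1/2)^2 = 1/2.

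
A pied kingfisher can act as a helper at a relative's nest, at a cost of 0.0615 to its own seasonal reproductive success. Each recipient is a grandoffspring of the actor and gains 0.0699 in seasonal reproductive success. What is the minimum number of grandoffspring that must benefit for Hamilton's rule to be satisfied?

4

r to a grandoffspring = 0.25 (two parent–offspring links: r = (1/2)^2 = 1/4).
Hamilton's rule: n·r·B > C  ⇒  n > C/(r·B) = 0.0615/(0.25·0.0699) = 3.519.
The smallest integer exceeding 3.519 is 4.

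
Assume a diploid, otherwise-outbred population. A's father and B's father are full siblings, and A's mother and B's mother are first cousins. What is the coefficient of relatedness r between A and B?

Independent pedigree routes through distinct common ancestors add.
A and B are related in two ways: first cousins through their fathers (r = 1/8) and second cousins through their mothers (r = 1/32).
r = 1/8 + 1/32 = 0.15625.

0.15625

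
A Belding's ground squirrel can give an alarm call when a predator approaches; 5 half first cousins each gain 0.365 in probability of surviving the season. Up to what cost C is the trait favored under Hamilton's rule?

0.1140625

r to a half first cousin = 0.0625 (half first cousins share one grandparent — one path of length 4: r = (1/2)^4 = 1/16).
Hamilton's rule: n·r·B > C, so the trait is favored while C < n·r·B = 5·0.0625·0.365 = 0.1140625.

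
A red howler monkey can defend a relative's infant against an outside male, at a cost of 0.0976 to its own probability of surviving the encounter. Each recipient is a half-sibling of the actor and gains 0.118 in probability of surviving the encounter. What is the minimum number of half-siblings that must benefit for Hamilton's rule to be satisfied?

r to a half-sibling = 1/4 (half-sibs share one parent — one path of length 2: r = (1/2)^2 = 1/4).
Hamilton's rule: n·r·B > C  ⇒  n > C/(r·B) = 0.0976/(0.25·0.118) = 3.308.
The smallest integer exceeding 3.308 is 4.

4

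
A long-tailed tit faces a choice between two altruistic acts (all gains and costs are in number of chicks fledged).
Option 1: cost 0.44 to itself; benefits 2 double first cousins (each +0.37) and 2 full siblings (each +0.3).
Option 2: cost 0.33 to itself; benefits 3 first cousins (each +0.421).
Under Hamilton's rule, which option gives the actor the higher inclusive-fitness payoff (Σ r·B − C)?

Option 1

Option 1: r to a double first cousin = 0.25.
Option 1: r to a full sibling = 0.5.
Option 1: Σ r·B − C = (2·0.25·0.37 + 2·0.5·0.3) − 0.44 = 0.045.
Option 2: r to a first cousin = 0.125.
Option 2: Σ r·B − C = (3·0.125·0.421) − 0.33 = -0.172125.
Option 1 has the higher net inclusive-fitness payoff.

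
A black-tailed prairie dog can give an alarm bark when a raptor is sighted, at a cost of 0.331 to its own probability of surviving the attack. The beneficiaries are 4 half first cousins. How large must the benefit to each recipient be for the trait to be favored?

1.324

r to a half first cousin = 0.0625 (half first cousins share one grandparent — one path of length 4: r = (1/2)^4 = 1/16).
Hamilton's rule with n recipients of equal r: n·r·B > C, so B > C/(n·r) = 0.331/(4·0.0625) = 1.324.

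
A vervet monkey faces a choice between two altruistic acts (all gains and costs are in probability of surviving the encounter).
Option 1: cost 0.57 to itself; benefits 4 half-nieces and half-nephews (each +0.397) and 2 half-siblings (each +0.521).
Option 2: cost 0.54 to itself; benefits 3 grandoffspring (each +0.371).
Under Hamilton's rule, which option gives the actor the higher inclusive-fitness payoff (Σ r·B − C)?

Option 1

Option 1: r to a half-niece or half-nephew = 0.125.
Option 1: r to a half-sibling = 0.25.
Option 1: Σ r·B − C = (4·0.125·0.397 + 2·0.25·0.521) − 0.57 = -0.111.
Option 2: r to a grandoffspring = 0.25.
Option 2: Σ r·B − C = (3·0.25·0.371) − 0.54 = -0.26175.
Option 1 has the higher net inclusive-fitness payoff.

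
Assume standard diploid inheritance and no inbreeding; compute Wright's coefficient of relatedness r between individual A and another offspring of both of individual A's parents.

0.5

Each parent–offspring link contributes a factor of 1/2, and independent paths through distinct common ancestors add.
Full sibs share both parents — two paths of length 2: r = 2·(1/2)^2 = 1/2.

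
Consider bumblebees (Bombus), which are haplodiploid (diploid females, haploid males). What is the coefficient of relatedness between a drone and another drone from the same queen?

Haploid brothers each carry a random half of the queen's diploid genome, so on average they share half: r = 1/2.

0.5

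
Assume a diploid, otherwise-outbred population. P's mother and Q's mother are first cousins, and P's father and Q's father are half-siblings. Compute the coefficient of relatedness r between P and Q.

0.09375

Relatedness sums over independent paths through distinct common ancestors.
P and Q are related in two ways: second cousins through their mothers (r = 1/32) and half first cousins through their fathers (r = 1/16).
r = 1/32 + 1/16 = 3/32 = 0.09375.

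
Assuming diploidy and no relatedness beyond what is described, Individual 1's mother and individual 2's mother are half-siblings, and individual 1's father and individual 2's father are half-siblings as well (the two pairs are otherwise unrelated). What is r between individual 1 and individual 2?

0.125

Relatedness sums over independent paths through distinct common ancestors.
Individual 1 and individual 2 are related in two ways: half first cousins through their mothers (r = 1/16) and half first cousins through their fathers (r = 1/16).
r = 1/16 + 1/16 = 1/8 = 0.125.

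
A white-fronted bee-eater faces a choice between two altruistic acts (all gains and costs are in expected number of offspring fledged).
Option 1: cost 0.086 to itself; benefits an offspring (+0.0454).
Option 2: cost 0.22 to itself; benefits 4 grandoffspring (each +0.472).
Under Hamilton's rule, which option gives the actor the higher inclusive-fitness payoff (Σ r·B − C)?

Option 1: r to an offspring = 0.5.
Option 1: Σ r·B − C = (1·0.5·0.0454) − 0.086 = -0.0633.
Option 2: r to a grandoffspring = 0.25.
Option 2: Σ r·B − C = (4·0.25·0.472) − 0.22 = 0.252.
Option 2 has the higher net inclusive-fitness payoff.

Option 2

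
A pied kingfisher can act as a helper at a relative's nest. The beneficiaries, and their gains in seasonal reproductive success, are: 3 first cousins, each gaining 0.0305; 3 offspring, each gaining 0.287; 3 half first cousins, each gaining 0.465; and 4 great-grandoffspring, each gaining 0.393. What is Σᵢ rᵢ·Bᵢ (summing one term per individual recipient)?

0.725625

r to a first cousin = 0.125 (first cousins share one grandparent pair — two paths of length 4: r = 2·(1/2)^4 = 1/8).
r to an offspring = 1/2 (one parent–offspring link: r = (1/2)^1 = 1/2).
r to a half first cousin = 1/16 (half first cousins share one grandparent — one path of length 4: r = (1/2)^4 = 1/16).
r to a great-grandoffspring = 1/8 (three parent–offspring links: r = (1/2)^3 = 1/8).
Summing one r·B term per recipient: 3·0.125·0.0305 + 3·0.5·0.287 + 3·0.0625·0.465 + 4·0.125·0.393 = 0.725625.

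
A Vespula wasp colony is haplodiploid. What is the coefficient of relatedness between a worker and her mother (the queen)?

0.5

One meiotic link between diploid queen and diploid daughter: r = 1/2.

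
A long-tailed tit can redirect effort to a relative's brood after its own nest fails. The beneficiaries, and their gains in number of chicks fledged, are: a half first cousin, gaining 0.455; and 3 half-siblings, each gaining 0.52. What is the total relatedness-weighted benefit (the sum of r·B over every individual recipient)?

r to a half first cousin = 0.0625 (half first cousins share one grandparent — one path of length 4: r = (1/2)^4 = 1/16).
r to a half-sibling = 0.25 (half-sibs share one parent — one path of length 2: r = (1/2)^2 = 1/4).
Summing one r·B term per recipient: 1·0.0625·0.455 + 3·0.25·0.52 = 0.4184375.

0.4184375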